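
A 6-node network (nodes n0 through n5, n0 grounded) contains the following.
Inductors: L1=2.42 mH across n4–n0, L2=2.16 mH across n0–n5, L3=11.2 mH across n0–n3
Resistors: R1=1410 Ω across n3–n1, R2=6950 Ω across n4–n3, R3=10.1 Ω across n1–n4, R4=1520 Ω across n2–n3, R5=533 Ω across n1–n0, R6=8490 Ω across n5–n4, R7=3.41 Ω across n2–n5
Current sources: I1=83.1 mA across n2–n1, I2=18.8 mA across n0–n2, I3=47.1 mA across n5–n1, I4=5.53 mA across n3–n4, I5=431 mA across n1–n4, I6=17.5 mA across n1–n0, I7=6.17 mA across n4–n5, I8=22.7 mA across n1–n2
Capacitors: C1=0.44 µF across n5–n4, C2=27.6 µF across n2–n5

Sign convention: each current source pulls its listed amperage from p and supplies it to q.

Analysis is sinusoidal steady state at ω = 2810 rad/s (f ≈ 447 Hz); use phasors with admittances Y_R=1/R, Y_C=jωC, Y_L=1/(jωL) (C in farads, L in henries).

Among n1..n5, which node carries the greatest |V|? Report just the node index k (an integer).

1

Element admittances at ω=2810 rad/s:
  Y(L1) = 0.000-0.1471j S between n4,n0
  Y(R1) = 0.0007092+0.000j S between n3,n1
  Y(R2) = 0.0001439+0.000j S between n4,n3
  I1: injects 0.0831 A into n1 (from n2)
  Y(R3) = 0.09901+0.000j S between n1,n4
  I2: injects 0.0188 A into n2 (from n0)
  Y(R4) = 0.0006579+0.000j S between n2,n3
  Y(R5) = 0.001876+0.000j S between n1,n0
  Y(C1) = 0.000+0.001236j S between n5,n4
  Y(R6) = 0.0001178+0.000j S between n5,n4
  I3: injects 0.0471 A into n1 (from n5)
  I4: injects 0.00553 A into n4 (from n3)
  Y(R7) = 0.2933+0.000j S between n2,n5
  Y(L2) = 0.000-0.1648j S between n0,n5
  Y(C2) = 0.000+0.07756j S between n2,n5
  I5: injects 0.431 A into n4 (from n1)
  I6: injects 0.0175 A into n0 (from n1)
  I7: injects 0.00617 A into n5 (from n4)
  Y(L3) = 0.000-0.03177j S between n0,n3
  I8: injects 0.0227 A into n2 (from n1)
Assemble and solve the 5×5 MNA system:
  V(n1)=-3.342+0.6573j  V(n2)=-0.1341-0.4739j  V(n3)=-0.01983-0.2504j  V(n4)=0.01476+0.6763j  V(n5)=-0.001865-0.5094j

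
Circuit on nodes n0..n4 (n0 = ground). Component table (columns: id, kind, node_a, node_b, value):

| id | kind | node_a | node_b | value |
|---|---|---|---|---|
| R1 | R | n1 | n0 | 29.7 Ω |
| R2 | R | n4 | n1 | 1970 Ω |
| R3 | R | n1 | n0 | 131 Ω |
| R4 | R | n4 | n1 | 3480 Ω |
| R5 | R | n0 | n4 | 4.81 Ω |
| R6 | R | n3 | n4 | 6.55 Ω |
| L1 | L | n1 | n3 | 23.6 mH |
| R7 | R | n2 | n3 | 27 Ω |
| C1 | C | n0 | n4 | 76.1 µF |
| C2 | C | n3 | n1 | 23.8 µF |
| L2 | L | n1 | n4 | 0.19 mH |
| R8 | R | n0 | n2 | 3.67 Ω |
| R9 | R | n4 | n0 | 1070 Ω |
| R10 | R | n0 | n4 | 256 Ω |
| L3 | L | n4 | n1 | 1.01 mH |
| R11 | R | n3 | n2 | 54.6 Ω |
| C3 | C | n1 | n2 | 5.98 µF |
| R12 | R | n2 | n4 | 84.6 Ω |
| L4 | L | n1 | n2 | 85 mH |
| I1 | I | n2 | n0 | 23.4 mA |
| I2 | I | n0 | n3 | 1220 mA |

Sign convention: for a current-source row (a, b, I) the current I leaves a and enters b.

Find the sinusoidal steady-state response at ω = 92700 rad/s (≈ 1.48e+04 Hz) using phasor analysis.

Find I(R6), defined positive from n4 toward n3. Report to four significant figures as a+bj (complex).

MNA unknowns: 4 node voltages V₁..V_4
R1: Y=0.03367+0.000j on G[1,0]
R2: Y=0.0005076+0.000j on G[4,1]
R3: Y=0.007634+0.000j on G[1,0]
R4: Y=0.0002874+0.000j on G[4,1]
R5: Y=0.2079+0.000j on G[0,4]
R6: Y=0.1527+0.000j on G[3,4]
L1: Y=0.000-0.0004571j on G[1,3]
R7: Y=0.03704+0.000j on G[2,3]
C1: Y=0.000+7.054j on G[0,4]
C2: Y=0.000+2.206j on G[3,1]
L2: Y=0.000-0.05678j on G[1,4]
R8: Y=0.2725+0.000j on G[0,2]
R9: Y=0.0009346+0.000j on G[4,0]
R10: Y=0.003906+0.000j on G[0,4]
L3: Y=0.000-0.01068j on G[4,1]
R11: Y=0.01832+0.000j on G[3,2]
C3: Y=0.000+0.5543j on G[1,2]
R12: Y=0.01182+0.000j on G[2,4]
L4: Y=0.000-0.0001269j on G[1,2]
I1: z[2]−=0.0234, z[0]+=0.0234
I2: z[0]−=1.22, z[3]+=1.22
solve → V1=2.853-0.1728j, V2=2.224+0.9416j, V3=2.919-0.5041j, V4=-0.03331-0.06801j

-0.4508+0.06658j A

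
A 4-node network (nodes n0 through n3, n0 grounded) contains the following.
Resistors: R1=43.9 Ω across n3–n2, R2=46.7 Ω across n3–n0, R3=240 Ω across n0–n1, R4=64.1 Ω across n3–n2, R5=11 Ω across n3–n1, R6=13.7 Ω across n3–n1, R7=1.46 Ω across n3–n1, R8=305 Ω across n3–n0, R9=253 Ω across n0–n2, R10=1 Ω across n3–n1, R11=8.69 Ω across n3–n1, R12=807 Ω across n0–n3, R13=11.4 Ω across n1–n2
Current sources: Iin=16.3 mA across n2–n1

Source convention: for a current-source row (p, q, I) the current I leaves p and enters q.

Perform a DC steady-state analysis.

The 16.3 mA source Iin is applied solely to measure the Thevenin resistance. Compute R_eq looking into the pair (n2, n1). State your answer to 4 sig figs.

Apply KCL at each of the 3 non-ground nodes and solve the resulting linear system.
Node n1: branches {R3, R5, R6, R7, R10, R11, R13, Iin} → V_1 = 0.01668
Node n2: branches {R1, R4, R9, R13, Iin} → V_2 = -0.1099
Node n3: branches {R1, R2, R4, R5, R6, R7, R8, R10, R11, R12} → V_3 = 0.01407

R_eq = 7.768 Ω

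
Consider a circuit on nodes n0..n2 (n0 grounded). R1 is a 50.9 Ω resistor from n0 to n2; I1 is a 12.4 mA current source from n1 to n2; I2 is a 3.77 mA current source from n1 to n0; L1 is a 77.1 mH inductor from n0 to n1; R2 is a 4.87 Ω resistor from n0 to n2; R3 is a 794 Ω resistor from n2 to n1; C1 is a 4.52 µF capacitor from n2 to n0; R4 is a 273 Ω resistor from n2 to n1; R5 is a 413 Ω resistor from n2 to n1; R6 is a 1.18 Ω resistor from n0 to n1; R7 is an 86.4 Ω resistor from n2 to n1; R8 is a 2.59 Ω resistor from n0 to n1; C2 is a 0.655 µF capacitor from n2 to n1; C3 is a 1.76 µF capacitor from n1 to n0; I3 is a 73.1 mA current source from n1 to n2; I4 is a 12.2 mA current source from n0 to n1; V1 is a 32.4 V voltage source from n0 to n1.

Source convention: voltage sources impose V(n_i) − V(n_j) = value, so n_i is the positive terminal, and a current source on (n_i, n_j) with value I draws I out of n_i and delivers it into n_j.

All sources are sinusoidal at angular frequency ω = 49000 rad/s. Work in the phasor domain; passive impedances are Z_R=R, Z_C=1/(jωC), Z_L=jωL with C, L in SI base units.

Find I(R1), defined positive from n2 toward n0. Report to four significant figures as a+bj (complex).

-0.06227-0.01903j A

Apply KCL at each of the 2 non-ground nodes and solve the resulting linear system.
Node n1: branches {I1, I2, L1, R3, R4, R5, R6, R7, R8, C2, C3, I3, I4, V1} → V_1 = -32.40+0.000j
Node n2: branches {R1, I1, R2, R3, C1, R4, R5, R7, C2, I3} → V_2 = -3.169-0.9685j
Source currents: i(V1)=-40.47-3.705j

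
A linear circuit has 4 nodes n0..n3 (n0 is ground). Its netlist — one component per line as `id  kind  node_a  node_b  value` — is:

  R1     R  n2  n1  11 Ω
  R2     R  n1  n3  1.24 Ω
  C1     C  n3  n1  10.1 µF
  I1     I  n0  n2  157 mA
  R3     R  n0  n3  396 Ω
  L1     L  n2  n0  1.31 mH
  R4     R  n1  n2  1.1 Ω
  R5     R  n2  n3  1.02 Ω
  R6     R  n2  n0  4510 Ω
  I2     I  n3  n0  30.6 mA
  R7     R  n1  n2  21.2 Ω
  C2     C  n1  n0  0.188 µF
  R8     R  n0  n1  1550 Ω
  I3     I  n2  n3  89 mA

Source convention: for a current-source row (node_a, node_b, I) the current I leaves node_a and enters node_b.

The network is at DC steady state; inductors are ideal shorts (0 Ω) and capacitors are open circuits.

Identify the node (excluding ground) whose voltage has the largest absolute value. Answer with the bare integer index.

MNA unknowns: 3 node voltages V₁..V_3 plus 1 source current (L1)
R1: Y=0.09091 on G[2,1]
R2: Y=0.8065 on G[1,3]
C1: Y=0.000 on G[3,1]
I1: z[0]−=0.157, z[2]+=0.157
R3: Y=0.002525 on G[0,3]
L1: row V2−V0=0, i_L1 at 2,0
R4: Y=0.9091 on G[1,2]
R5: Y=0.9804 on G[2,3]
R6: Y=0.0002217 on G[2,0]
I2: z[3]−=0.0306, z[0]+=0.0306
R7: Y=0.04717 on G[1,2]
C2: Y=0.000 on G[1,0]
R8: Y=0.0006452 on G[0,1]
I3: z[2]−=0.089, z[3]+=0.089
solve → V1=0.01766, V2=0.000, V3=0.04059
aux → i_L1=0.1263

3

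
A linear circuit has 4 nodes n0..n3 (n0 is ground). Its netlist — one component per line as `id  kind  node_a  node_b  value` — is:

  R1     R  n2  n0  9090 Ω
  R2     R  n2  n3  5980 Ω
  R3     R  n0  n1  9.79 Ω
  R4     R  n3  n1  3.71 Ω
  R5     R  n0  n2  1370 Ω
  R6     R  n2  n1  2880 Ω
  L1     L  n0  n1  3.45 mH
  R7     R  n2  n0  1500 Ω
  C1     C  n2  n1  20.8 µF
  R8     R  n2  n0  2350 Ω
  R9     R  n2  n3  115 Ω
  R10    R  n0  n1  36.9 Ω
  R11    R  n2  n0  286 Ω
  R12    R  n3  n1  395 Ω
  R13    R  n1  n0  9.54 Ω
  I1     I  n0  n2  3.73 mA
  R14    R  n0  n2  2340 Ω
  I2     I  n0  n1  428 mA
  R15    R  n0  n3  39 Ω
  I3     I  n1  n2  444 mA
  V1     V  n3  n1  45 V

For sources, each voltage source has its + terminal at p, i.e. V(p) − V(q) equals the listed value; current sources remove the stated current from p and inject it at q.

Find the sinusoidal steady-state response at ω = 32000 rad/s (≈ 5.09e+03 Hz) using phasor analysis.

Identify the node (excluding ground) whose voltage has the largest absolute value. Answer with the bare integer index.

3

Element admittances at ω=32000 rad/s:
  Y(R1) = 0.0001100+0.000j S between n2,n0
  Y(R2) = 0.0001672+0.000j S between n2,n3
  Y(R3) = 0.1021+0.000j S between n0,n1
  Y(R4) = 0.2695+0.000j S between n3,n1
  Y(R5) = 0.0007299+0.000j S between n0,n2
  Y(R6) = 0.0003472+0.000j S between n2,n1
  Y(L1) = 0.000-0.009058j S between n0,n1
  Y(R7) = 0.0006667+0.000j S between n2,n0
  Y(C1) = 0.000+0.6656j S between n2,n1
  Y(R8) = 0.0004255+0.000j S between n2,n0
  Y(R9) = 0.008696+0.000j S between n2,n3
  Y(R10) = 0.02710+0.000j S between n0,n1
  Y(R11) = 0.003497+0.000j S between n2,n0
  Y(R12) = 0.002532+0.000j S between n3,n1
  Y(R13) = 0.1048+0.000j S between n1,n0
  I1: injects 0.00373 A into n2 (from n0)
  Y(R14) = 0.0004274+0.000j S between n0,n2
  I2: injects 0.428 A into n1 (from n0)
  Y(R15) = 0.02564+0.000j S between n0,n3
  I3: injects 0.444 A into n2 (from n1)
  V1: constraint V(n3)−V(n1) = 45
Assemble and solve the 4×4 MNA system:
  V(n1)=-2.718-0.06414j  V(n2)=-2.688-1.359j  V(n3)=42.28-0.06414j
  i(V1)=-13.73-0.009834j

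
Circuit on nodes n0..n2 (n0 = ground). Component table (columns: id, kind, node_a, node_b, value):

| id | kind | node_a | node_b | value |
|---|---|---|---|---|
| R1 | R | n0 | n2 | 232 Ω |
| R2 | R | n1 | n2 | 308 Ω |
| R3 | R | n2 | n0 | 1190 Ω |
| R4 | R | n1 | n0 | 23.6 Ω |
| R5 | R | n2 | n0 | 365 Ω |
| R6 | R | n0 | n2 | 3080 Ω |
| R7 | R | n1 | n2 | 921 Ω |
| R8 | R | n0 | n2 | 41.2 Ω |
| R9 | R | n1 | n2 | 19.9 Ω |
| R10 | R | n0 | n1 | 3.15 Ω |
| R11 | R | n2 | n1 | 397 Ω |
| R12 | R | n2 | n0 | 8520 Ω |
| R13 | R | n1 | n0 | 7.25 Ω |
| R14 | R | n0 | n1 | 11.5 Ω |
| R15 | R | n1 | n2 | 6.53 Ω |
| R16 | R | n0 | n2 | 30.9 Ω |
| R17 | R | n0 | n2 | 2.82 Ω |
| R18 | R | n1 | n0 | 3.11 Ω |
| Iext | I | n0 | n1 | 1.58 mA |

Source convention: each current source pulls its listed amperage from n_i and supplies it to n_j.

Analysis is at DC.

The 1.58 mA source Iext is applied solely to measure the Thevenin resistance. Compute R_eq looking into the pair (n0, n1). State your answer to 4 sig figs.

Apply KCL at each of the 2 non-ground nodes and solve the resulting linear system.
Node n1: branches {R2, R4, R7, R9, R10, R11, R13, R14, R15, R18, Iext} → V_1 = 0.001510
Node n2: branches {R1, R2, R3, R5, R6, R7, R8, R9, R11, R12, R15, R16, R17} → V_2 = 0.0005041

R_eq = 0.9557 Ω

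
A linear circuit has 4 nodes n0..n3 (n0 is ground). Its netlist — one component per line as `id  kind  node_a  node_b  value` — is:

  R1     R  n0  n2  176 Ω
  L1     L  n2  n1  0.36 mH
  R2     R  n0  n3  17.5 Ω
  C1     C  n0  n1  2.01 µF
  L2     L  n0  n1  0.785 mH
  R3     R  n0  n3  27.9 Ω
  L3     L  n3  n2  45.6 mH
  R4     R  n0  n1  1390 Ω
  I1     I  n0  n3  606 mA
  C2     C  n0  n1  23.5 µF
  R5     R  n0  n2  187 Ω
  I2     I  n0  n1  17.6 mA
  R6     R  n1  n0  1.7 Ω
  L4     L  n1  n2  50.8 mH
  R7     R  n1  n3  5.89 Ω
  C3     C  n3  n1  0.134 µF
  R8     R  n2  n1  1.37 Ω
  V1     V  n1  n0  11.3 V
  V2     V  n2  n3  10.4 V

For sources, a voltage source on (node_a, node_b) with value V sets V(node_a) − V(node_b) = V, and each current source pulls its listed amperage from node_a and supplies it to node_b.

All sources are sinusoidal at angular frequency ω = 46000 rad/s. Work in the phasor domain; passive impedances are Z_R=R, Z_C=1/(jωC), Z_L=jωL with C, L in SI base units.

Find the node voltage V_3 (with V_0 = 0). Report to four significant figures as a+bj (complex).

3.046+0.1807j V

Apply KCL at each of the 3 non-ground nodes and solve the resulting linear system.
Node n1: branches {L1, C1, L2, R4, C2, I2, R6, L4, R7, C3, R8, V1} → V_1 = 11.30+0.000j
Node n2: branches {R1, L1, L3, R5, L4, R8, V2} → V_2 = 13.45+0.1807j
Node n3: branches {R2, R3, L3, I1, R7, C3, V2} → V_3 = 3.046+0.1807j
Source currents: i(V1)=-6.463-12.97j, i(V2)=-1.725+0.001556j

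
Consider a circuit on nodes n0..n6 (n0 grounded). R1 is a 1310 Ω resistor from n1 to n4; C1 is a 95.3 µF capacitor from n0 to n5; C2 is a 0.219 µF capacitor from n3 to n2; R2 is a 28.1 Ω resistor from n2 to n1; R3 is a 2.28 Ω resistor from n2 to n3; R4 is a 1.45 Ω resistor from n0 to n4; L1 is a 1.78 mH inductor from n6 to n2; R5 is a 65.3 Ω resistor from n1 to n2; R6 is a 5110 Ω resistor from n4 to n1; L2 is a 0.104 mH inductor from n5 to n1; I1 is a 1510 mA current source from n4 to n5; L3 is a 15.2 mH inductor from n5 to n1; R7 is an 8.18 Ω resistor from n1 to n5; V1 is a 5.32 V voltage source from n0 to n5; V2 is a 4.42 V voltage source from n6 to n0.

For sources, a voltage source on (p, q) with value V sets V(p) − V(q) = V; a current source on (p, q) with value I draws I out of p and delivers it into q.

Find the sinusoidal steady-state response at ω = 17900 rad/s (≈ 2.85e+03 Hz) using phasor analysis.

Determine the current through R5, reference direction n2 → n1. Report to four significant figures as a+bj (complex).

Apply KCL at each of the 6 non-ground nodes and solve the resulting linear system.
Node n1: branches {R1, R2, R5, R6, L2, L3, R7} → V_1 = -4.892+0.1434j
Node n2: branches {C2, R2, R3, L1, R5} → V_2 = -2.391-4.056j
Node n3: branches {C2, R3} → V_3 = -2.391-4.056j
Node n4: branches {R1, R4, R6, I1} → V_4 = -2.193+0.0001992j
Node n5: branches {C1, L2, I1, L3, R7, V1} → V_5 = -5.320+0.000j
Node n6: branches {L1, V2} → V_6 = 4.420+0.000j
Source currents: i(V1)=-1.640-8.861j, i(V2)=-0.1273+0.2138j

0.03830-0.06431j A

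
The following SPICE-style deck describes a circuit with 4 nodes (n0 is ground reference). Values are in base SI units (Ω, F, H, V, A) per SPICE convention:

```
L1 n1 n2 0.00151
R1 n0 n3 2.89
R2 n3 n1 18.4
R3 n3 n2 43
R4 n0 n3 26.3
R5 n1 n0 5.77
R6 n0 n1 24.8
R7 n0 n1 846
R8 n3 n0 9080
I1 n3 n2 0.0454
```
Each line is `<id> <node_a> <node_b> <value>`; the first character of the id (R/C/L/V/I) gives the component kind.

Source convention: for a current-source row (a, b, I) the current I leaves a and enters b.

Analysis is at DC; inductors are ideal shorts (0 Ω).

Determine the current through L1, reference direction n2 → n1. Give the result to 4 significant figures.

Apply KCL at each of the 3 non-ground nodes and solve the resulting linear system.
Node n1: branches {L1, R2, R5, R6, R7} → V_1 = 0.1352
Node n2: branches {L1, R3, I1} → V_2 = 0.1352
Node n3: branches {R1, R2, R3, R4, R8, I1} → V_3 = -0.07560
Source currents: i(L1)=-0.04050

0.04050 A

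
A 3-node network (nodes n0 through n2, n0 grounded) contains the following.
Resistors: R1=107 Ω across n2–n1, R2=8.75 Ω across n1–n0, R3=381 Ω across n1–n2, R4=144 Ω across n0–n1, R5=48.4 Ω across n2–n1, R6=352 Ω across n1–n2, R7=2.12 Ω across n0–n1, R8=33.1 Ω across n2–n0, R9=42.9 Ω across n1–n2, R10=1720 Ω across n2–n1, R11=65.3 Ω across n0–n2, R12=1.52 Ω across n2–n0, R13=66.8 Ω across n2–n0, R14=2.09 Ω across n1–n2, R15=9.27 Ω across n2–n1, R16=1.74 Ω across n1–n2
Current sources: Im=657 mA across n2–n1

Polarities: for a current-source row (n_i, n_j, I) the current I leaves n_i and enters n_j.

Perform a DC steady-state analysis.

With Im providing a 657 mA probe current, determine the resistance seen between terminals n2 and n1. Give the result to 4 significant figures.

Element admittances at DC:
  Y(R1) = 0.009346 S between n2,n1
  Y(R2) = 0.1143 S between n1,n0
  Y(R3) = 0.002625 S between n1,n2
  Y(R4) = 0.006944 S between n0,n1
  Y(R5) = 0.02066 S between n2,n1
  Y(R6) = 0.002841 S between n1,n2
  Y(R7) = 0.4717 S between n0,n1
  Y(R8) = 0.03021 S between n2,n0
  Y(R9) = 0.02331 S between n1,n2
  Y(R10) = 0.0005814 S between n2,n1
  Y(R11) = 0.01531 S between n0,n2
  Y(R12) = 0.6579 S between n2,n0
  Y(R13) = 0.01497 S between n2,n0
  Y(R14) = 0.4785 S between n1,n2
  Y(R15) = 0.1079 S between n2,n1
  Y(R16) = 0.5747 S between n1,n2
  Im: injects 0.657 A into n1 (from n2)
Assemble and solve the 2×2 MNA system:
  V(n1)=0.2329  V(n2)=-0.1922

R_eq = 0.6471 Ω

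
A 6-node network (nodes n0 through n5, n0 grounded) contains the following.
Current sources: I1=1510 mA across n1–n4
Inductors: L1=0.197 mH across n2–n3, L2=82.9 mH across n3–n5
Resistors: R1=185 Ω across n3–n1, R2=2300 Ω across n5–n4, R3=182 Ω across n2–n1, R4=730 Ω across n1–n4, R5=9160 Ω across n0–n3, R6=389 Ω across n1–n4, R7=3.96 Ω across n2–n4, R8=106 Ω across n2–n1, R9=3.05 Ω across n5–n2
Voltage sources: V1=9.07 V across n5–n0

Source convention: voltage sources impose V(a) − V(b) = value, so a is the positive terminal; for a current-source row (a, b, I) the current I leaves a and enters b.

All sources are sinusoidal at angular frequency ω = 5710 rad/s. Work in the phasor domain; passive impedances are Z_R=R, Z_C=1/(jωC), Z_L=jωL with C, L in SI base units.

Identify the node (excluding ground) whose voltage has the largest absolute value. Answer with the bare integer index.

Element admittances at ω=5710 rad/s:
  I1: injects 1.51 A into n4 (from n1)
  Y(L1) = 0.000-0.8890j S between n2,n3
  Y(R1) = 0.005405+0.000j S between n3,n1
  Y(R2) = 0.0004348+0.000j S between n5,n4
  Y(R3) = 0.005495+0.000j S between n2,n1
  Y(R4) = 0.001370+0.000j S between n1,n4
  Y(R5) = 0.0001092+0.000j S between n0,n3
  Y(R6) = 0.002571+0.000j S between n1,n4
  Y(R7) = 0.2525+0.000j S between n2,n4
  Y(R8) = 0.009434+0.000j S between n2,n1
  Y(L2) = 0.000-0.002113j S between n3,n5
  Y(R9) = 0.3279+0.000j S between n5,n2
  V1: constraint V(n5)−V(n0) = 9.07
Assemble and solve the 6×6 MNA system:
  V(n1)=-52.34-0.08333j  V(n2)=9.063+6.840e-05j  V(n3)=9.061-0.3735j  V(n4)=14.00-0.001211j  V(n5)=9.070+0.000j
  i(V1)=-0.0009892+4.078e-05j

1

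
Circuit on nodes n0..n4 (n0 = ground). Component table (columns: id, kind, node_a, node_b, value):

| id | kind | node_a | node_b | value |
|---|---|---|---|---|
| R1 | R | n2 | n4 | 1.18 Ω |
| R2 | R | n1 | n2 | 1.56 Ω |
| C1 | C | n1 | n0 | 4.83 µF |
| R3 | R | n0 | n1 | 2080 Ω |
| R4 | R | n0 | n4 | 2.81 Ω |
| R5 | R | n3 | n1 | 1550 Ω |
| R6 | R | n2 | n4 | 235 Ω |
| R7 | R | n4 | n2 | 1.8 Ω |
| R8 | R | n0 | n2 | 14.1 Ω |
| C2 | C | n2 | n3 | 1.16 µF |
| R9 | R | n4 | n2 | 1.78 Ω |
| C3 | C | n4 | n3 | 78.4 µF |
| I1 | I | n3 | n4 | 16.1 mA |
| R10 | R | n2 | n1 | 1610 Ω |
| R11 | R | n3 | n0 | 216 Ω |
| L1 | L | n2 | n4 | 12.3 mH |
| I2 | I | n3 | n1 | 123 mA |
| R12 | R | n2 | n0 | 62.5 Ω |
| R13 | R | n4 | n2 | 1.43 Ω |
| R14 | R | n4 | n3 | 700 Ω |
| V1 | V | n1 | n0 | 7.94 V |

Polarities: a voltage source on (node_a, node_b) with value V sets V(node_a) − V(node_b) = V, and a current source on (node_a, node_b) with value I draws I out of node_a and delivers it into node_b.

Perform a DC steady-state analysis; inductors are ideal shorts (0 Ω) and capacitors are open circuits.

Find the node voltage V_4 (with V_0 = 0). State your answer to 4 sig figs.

4.682 V

Element admittances at DC:
  Y(R1) = 0.8475 S between n2,n4
  Y(R2) = 0.6410 S between n1,n2
  Y(C1) = 0.000 S between n1,n0
  Y(R3) = 0.0004808 S between n0,n1
  Y(R4) = 0.3559 S between n0,n4
  Y(R5) = 0.0006452 S between n3,n1
  Y(R6) = 0.004255 S between n2,n4
  Y(R7) = 0.5556 S between n4,n2
  Y(R8) = 0.07092 S between n0,n2
  Y(C2) = 0.000 S between n2,n3
  Y(R9) = 0.5618 S between n4,n2
  Y(C3) = 0.000 S between n4,n3
  I1: injects 0.0161 A into n4 (from n3)
  Y(R10) = 0.0006211 S between n2,n1
  Y(R11) = 0.004630 S between n3,n0
  L1: short n2↔n4 (DC inductor)
  I2: injects 0.123 A into n1 (from n3)
  Y(R12) = 0.01600 S between n2,n0
  Y(R13) = 0.6993 S between n4,n2
  Y(R14) = 0.001429 S between n4,n3
  V1: constraint V(n1)−V(n0) = 7.94
Assemble and solve the 6×6 MNA system:
  V(n1)=7.940  V(n2)=4.682  V(n3)=-18.99  V(n4)=4.682
  i(L1)=1.684  i(V1)=-1.989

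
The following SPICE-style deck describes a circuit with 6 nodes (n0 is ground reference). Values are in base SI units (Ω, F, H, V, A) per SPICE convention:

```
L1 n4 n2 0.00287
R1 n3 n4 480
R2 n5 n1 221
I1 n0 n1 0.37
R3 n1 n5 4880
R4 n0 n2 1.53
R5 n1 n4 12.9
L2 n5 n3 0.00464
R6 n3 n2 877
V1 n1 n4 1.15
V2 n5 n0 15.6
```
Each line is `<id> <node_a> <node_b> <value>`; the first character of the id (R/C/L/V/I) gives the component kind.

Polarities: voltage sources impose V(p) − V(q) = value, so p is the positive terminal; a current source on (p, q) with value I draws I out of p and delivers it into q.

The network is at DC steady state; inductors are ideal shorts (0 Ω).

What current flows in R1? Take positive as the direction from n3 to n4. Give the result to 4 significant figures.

0.03096 A

Apply KCL at each of the 5 non-ground nodes and solve the resulting linear system.
Node n1: branches {R2, I1, R3, R5, V1} → V_1 = 1.889
Node n2: branches {L1, R4, R6} → V_2 = 0.7386
Node n3: branches {R1, L2, R6} → V_3 = 15.60
Node n4: branches {L1, R1, R5, V1} → V_4 = 0.7386
Node n5: branches {R2, R3, L2, V2} → V_5 = 15.60
Source currents: i(L1)=0.4658, i(L2)=0.04791, i(V1)=0.3457, i(V2)=-0.1128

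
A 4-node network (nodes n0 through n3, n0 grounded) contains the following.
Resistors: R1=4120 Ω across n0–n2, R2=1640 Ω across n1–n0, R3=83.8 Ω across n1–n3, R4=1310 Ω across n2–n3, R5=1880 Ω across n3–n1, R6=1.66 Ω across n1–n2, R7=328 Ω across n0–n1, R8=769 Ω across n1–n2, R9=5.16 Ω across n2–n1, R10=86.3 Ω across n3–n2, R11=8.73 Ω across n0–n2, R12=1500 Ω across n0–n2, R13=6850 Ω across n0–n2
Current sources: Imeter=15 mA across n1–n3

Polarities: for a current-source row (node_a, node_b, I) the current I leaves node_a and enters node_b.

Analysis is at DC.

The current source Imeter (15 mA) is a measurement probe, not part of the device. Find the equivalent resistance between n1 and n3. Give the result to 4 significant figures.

R_eq = 40.60 Ω

MNA unknowns: 3 node voltages V₁..V_3
R1: Y=0.0002427 on G[0,2]
R2: Y=0.0006098 on G[1,0]
R3: Y=0.01193 on G[1,3]
R4: Y=0.0007634 on G[2,3]
R5: Y=0.0005319 on G[3,1]
R6: Y=0.6024 on G[1,2]
R7: Y=0.003049 on G[0,1]
R8: Y=0.001300 on G[1,2]
R9: Y=0.1938 on G[2,1]
R10: Y=0.01159 on G[3,2]
R11: Y=0.1145 on G[0,2]
R12: Y=0.0006667 on G[0,2]
R13: Y=0.0001460 on G[0,2]
Imeter: z[1]−=0.015, z[3]+=0.015
solve → V1=-0.008964, V2=0.0002837, V3=0.6001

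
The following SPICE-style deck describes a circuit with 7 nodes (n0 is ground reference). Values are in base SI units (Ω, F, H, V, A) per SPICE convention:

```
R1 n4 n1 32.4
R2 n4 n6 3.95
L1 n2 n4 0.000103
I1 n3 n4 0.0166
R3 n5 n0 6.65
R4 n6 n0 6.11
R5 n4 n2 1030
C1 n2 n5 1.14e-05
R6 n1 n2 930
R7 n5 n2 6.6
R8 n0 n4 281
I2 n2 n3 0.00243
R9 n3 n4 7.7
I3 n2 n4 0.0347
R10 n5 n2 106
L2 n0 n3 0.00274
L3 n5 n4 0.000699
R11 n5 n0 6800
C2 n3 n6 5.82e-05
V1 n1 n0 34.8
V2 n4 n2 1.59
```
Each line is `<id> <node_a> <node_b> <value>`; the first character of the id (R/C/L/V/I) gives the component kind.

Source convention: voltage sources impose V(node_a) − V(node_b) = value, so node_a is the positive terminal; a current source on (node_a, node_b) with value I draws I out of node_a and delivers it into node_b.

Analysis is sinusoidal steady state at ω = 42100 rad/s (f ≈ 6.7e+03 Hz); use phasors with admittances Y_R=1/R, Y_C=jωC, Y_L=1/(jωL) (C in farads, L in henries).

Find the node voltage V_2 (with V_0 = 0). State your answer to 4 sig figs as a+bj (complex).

Apply KCL at each of the 6 non-ground nodes and solve the resulting linear system.
Node n1: branches {R1, R6, V1} → V_1 = 34.80+0.000j
Node n2: branches {L1, R5, C1, R6, R7, I2, I3, R10, V2} → V_2 = 3.187-0.2992j
Node n3: branches {I1, I2, R9, L2, C2} → V_3 = 3.330-0.2115j
Node n4: branches {R1, R2, L1, I1, R5, R8, R9, I3, L3, V2} → V_4 = 4.777-0.2992j
Node n5: branches {R3, C1, R7, R10, L3, R11} → V_5 = 2.668+0.4143j
Node n6: branches {R2, R4, C2} → V_6 = 3.323-0.1398j
Source currents: i(V1)=-0.9606-0.009556j, i(V2)=0.4275+0.5004j

3.187-0.2992j V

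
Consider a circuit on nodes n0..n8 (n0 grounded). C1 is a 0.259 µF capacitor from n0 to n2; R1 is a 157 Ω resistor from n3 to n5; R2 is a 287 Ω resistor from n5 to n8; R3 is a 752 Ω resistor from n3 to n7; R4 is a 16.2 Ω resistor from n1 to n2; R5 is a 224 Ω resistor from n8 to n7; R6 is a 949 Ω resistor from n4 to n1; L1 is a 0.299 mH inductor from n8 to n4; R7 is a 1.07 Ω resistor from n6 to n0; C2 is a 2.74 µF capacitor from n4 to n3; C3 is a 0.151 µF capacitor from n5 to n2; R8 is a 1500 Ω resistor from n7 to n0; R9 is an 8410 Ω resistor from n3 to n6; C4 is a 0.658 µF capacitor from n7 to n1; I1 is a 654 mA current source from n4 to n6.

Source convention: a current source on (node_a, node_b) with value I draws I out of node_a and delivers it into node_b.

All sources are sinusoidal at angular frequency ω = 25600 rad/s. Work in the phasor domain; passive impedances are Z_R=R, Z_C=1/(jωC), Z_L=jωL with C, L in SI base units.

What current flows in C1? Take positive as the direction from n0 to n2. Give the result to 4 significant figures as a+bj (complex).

MNA unknowns: 8 node voltages V₁..V_8
C1: Y=0.000+0.006630j on G[0,2]
R1: Y=0.006369+0.000j on G[3,5]
R2: Y=0.003484+0.000j on G[5,8]
R3: Y=0.001330+0.000j on G[3,7]
R4: Y=0.06173+0.000j on G[1,2]
R5: Y=0.004464+0.000j on G[8,7]
R6: Y=0.001054+0.000j on G[4,1]
L1: Y=0.000-0.1306j on G[8,4]
R7: Y=0.9346+0.000j on G[6,0]
C2: Y=0.000+0.07014j on G[4,3]
C3: Y=0.000+0.003866j on G[5,2]
R8: Y=0.0006667+0.000j on G[7,0]
R9: Y=0.0001189+0.000j on G[3,6]
C4: Y=0.000+0.01684j on G[7,1]
I1: z[4]−=0.654, z[6]+=0.654
solve → V1=-20.86+96.56j, V2=-14.17+95.30j, V3=-80.40+132.4j, V4=-81.66+135.7j, V5=-58.51+151.9j, V6=0.6895+0.01684j, V7=-18.70+117.3j, V8=-81.30+138.4j

0.6319+0.09392j A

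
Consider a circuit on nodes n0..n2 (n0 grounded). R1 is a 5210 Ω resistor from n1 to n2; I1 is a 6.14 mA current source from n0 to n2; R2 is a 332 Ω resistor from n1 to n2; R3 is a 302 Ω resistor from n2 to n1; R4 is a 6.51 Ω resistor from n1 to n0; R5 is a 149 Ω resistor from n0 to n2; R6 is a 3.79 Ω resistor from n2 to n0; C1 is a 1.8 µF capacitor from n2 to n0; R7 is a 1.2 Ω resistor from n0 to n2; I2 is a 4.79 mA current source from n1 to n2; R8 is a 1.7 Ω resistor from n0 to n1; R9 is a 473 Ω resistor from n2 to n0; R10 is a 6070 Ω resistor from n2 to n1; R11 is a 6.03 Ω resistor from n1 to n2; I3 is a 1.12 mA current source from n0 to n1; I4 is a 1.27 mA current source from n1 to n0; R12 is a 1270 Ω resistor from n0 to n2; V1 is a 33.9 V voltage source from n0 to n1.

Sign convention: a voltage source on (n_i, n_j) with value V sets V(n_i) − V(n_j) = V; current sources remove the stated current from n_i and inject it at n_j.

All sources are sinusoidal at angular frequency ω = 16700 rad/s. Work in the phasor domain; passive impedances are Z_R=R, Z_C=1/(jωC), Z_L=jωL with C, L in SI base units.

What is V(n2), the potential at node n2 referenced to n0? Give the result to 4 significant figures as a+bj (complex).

Element admittances at ω=16700 rad/s:
  Y(R1) = 0.0001919+0.000j S between n1,n2
  I1: injects 0.00614 A into n2 (from n0)
  Y(R2) = 0.003012+0.000j S between n1,n2
  Y(R3) = 0.003311+0.000j S between n2,n1
  Y(R4) = 0.1536+0.000j S between n1,n0
  Y(R5) = 0.006711+0.000j S between n0,n2
  Y(R6) = 0.2639+0.000j S between n2,n0
  Y(C1) = 0.000+0.03006j S between n2,n0
  Y(R7) = 0.8333+0.000j S between n0,n2
  I2: injects 0.00479 A into n2 (from n1)
  Y(R8) = 0.5882+0.000j S between n0,n1
  Y(R9) = 0.002114+0.000j S between n2,n0
  Y(R10) = 0.0001647+0.000j S between n2,n1
  Y(R11) = 0.1658+0.000j S between n1,n2
  I3: injects 0.00112 A into n1 (from n0)
  I4: injects 0.00127 A into n0 (from n1)
  Y(R12) = 0.0007874+0.000j S between n0,n2
  V1: constraint V(n0)−V(n1) = 33.9
Assemble and solve the 3×3 MNA system:
  V(n1)=-33.90+0.000j  V(n2)=-4.560+0.1072j
  i(V1)=-30.21-0.01849j

-4.560+0.1072j V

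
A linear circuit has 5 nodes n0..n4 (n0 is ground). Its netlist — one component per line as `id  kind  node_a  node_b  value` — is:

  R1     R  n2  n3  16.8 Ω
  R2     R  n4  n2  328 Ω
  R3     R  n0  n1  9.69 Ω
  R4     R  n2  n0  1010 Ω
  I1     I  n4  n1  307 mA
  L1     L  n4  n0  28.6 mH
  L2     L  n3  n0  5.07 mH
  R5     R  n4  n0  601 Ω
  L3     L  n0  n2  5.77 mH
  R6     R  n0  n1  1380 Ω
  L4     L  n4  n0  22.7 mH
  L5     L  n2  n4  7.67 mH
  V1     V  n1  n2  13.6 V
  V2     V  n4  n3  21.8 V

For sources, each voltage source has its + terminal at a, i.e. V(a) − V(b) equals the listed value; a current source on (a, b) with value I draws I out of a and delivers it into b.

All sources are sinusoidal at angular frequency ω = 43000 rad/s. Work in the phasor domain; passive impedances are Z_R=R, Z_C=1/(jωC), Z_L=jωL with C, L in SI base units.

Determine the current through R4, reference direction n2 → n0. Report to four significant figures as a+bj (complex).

-0.01322-0.001265j A

Element admittances at ω=43000 rad/s:
  Y(R1) = 0.05952+0.000j S between n2,n3
  Y(R2) = 0.003049+0.000j S between n4,n2
  Y(R3) = 0.1032+0.000j S between n0,n1
  Y(R4) = 0.0009901+0.000j S between n2,n0
  I1: injects 0.307 A into n1 (from n4)
  Y(L1) = 0.000-0.0008131j S between n4,n0
  Y(L2) = 0.000-0.004587j S between n3,n0
  Y(R5) = 0.001664+0.000j S between n4,n0
  Y(L3) = 0.000-0.004030j S between n0,n2
  Y(R6) = 0.0007246+0.000j S between n0,n1
  Y(L4) = 0.000-0.001024j S between n4,n0
  Y(L5) = 0.000-0.003032j S between n2,n4
  V1: constraint V(n1)−V(n2) = 13.6
  V2: constraint V(n4)−V(n3) = 21.8
Assemble and solve the 6×6 MNA system:
  V(n1)=0.2453-1.278j  V(n2)=-13.35-1.278j  V(n3)=-19.18-1.786j  V(n4)=2.615-1.786j
  i(V1)=0.2815+0.1328j  i(V2)=-0.3552+0.05775j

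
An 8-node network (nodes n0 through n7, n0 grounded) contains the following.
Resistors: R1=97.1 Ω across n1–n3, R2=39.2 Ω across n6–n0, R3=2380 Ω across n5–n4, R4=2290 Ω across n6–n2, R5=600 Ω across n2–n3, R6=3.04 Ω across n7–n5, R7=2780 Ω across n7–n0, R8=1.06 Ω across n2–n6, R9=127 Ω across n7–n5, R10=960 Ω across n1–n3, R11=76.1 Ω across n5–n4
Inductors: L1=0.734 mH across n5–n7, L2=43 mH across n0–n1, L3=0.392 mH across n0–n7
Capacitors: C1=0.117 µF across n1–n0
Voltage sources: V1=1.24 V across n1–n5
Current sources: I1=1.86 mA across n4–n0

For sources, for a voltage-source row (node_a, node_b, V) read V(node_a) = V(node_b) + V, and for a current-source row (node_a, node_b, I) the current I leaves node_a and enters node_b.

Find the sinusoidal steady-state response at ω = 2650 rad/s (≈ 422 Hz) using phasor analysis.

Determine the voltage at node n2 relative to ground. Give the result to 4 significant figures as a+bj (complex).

MNA unknowns: 7 node voltages V₁..V_7 plus 1 source current (V1)
R1: Y=0.01030+0.000j on G[1,3]
R2: Y=0.02551+0.000j on G[6,0]
R3: Y=0.0004202+0.000j on G[5,4]
R4: Y=0.0004367+0.000j on G[6,2]
R5: Y=0.001667+0.000j on G[2,3]
L1: Y=0.000-0.5141j on G[5,7]
R6: Y=0.3289+0.000j on G[7,5]
R7: Y=0.0003597+0.000j on G[7,0]
R8: Y=0.9434+0.000j on G[2,6]
R9: Y=0.007874+0.000j on G[7,5]
L2: Y=0.000-0.008776j on G[0,1]
R10: Y=0.001042+0.000j on G[1,3]
R11: Y=0.01314+0.000j on G[5,4]
L3: Y=0.000-0.9626j on G[0,7]
C1: Y=0.000+0.0003101j on G[1,0]
V1: row V1−V5=1.24, i_V1 at 1,5
I1: z[4]−=0.00186, z[0]+=0.00186
solve → V1=1.212+0.0006825j, V2=0.06700+3.772e-05j, V3=1.065+0.0005998j, V4=-0.1649+0.0006825j, V5=-0.02777+0.0006825j, V6=0.06523+3.673e-05j, V7=-0.01066-0.003663j
aux → i_V1=-0.001670+0.01026j

0.06700+3.772e-05j V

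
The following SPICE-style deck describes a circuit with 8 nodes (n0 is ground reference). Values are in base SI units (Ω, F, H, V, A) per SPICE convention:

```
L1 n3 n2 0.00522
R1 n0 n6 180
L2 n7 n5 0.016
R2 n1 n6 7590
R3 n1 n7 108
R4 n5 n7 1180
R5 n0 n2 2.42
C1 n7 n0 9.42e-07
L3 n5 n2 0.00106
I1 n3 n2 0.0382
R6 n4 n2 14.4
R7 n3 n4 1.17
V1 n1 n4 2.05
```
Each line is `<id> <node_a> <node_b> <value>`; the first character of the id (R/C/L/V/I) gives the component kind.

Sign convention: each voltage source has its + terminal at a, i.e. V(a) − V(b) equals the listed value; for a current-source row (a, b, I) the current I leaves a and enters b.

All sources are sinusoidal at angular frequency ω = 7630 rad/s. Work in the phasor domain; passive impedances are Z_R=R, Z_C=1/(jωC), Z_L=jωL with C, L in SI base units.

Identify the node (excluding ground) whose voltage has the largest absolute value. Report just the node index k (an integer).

Element admittances at ω=7630 rad/s:
  Y(L1) = 0.000-0.02511j S between n3,n2
  Y(R1) = 0.005556+0.000j S between n0,n6
  Y(L2) = 0.000-0.008191j S between n7,n5
  Y(R2) = 0.0001318+0.000j S between n1,n6
  Y(R3) = 0.009259+0.000j S between n1,n7
  Y(R4) = 0.0008475+0.000j S between n5,n7
  Y(R5) = 0.4132+0.000j S between n0,n2
  Y(C1) = 0.000+0.007187j S between n7,n0
  Y(L3) = 0.000-0.1236j S between n5,n2
  I1: injects 0.0382 A into n2 (from n3)
  Y(R6) = 0.06944+0.000j S between n4,n2
  Y(R7) = 0.8547+0.000j S between n3,n4
  V1: constraint V(n1)−V(n4) = 2.05
Assemble and solve the 8×8 MNA system:
  V(n1)=1.549-0.2070j  V(n2)=-0.002578-0.02464j  V(n3)=-0.5399-0.2228j  V(n4)=-0.5010-0.2070j  V(n5)=0.08647-0.02202j  V(n6)=0.03588-0.004795j  V(n7)=1.420-0.1205j
  i(V1)=-0.001389+0.0008277j

1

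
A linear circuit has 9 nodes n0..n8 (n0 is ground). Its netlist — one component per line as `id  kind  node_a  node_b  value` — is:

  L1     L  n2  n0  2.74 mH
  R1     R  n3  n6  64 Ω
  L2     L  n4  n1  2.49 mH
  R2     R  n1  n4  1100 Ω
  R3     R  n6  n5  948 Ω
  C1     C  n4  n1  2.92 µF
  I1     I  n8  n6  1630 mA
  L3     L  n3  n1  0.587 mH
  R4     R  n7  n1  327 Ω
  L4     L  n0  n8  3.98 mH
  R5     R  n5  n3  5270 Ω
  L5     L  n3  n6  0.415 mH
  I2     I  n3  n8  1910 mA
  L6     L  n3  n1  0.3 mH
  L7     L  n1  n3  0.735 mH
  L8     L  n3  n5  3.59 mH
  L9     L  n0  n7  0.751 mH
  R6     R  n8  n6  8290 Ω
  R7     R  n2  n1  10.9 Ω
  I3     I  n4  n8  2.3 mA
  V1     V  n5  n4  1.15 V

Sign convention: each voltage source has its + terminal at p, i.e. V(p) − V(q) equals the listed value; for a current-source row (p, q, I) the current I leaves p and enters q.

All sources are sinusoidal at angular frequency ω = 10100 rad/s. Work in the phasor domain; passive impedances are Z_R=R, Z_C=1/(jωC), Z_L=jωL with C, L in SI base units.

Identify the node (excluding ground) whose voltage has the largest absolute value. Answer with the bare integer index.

8

MNA unknowns: 8 node voltages V₁..V_8 plus 1 source current (V1)
L1: Y=0.000-0.03614j on G[2,0]
R1: Y=0.01562+0.000j on G[3,6]
L2: Y=0.000-0.03976j on G[4,1]
R2: Y=0.0009091+0.000j on G[1,4]
R3: Y=0.001055+0.000j on G[6,5]
C1: Y=0.000+0.02949j on G[4,1]
I1: z[8]−=1.63, z[6]+=1.63
L3: Y=0.000-0.1687j on G[3,1]
R4: Y=0.003058+0.000j on G[7,1]
L4: Y=0.000-0.02488j on G[0,8]
R5: Y=0.0001898+0.000j on G[5,3]
L5: Y=0.000-0.2386j on G[3,6]
I2: z[3]−=1.91, z[8]+=1.91
L6: Y=0.000-0.3300j on G[3,1]
L7: Y=0.000-0.1347j on G[1,3]
L8: Y=0.000-0.02758j on G[3,5]
L9: Y=0.000-0.1318j on G[0,7]
R6: Y=0.0001206+0.000j on G[8,6]
R7: Y=0.09174+0.000j on G[2,1]
I3: z[4]−=0.0023, z[8]+=0.0023
V1: row V5−V4=1.15, i_V1 at 5,4
solve → V1=-3.593-7.230j, V2=-0.6452-7.484j, V3=-3.579-7.668j, V4=-4.616-7.576j, V5=-3.466-7.576j, V6=-3.110-0.8661j, V7=0.1657-0.08718j, V8=0.05915+11.33j
aux → i_V1=-0.002184+0.01019j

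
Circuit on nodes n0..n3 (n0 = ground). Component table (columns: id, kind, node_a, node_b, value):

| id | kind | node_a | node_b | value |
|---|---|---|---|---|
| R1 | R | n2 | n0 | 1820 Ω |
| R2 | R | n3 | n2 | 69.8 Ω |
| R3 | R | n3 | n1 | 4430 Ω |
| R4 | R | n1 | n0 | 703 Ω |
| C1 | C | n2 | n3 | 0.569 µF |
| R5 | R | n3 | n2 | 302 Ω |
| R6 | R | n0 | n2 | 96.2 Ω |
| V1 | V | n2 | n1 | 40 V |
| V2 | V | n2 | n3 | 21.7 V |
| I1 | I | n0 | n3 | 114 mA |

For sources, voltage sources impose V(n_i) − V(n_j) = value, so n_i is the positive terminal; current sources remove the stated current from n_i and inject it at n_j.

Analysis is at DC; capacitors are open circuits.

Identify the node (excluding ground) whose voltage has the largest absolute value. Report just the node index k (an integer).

Apply KCL at each of the 3 non-ground nodes and solve the resulting linear system.
Node n1: branches {R3, R4, V1} → V_1 = -26.18
Node n2: branches {R1, R2, C1, R5, R6, V1, V2} → V_2 = 13.82
Node n3: branches {R2, R3, C1, R5, V2, I1} → V_3 = -7.881
Source currents: i(V1)=-0.04137, i(V2)=-0.4926

1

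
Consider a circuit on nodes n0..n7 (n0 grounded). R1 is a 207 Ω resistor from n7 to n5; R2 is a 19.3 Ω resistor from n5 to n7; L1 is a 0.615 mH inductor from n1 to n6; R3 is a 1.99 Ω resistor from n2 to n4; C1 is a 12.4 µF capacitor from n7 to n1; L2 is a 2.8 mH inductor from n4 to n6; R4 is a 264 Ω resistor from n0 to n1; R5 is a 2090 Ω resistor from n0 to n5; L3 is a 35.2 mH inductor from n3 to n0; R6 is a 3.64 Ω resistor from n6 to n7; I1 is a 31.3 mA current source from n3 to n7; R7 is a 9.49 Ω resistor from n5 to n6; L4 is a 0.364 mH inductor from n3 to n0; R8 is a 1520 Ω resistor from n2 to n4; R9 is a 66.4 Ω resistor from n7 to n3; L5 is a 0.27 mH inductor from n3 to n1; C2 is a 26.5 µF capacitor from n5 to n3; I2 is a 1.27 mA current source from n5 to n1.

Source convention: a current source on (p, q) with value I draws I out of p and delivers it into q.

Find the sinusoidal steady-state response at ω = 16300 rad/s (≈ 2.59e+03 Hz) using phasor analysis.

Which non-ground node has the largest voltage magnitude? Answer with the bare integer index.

1

Apply KCL at each of the 7 non-ground nodes and solve the resulting linear system.
Node n1: branches {L1, C1, R4, L5, I2} → V_1 = -0.01754+0.09409j
Node n2: branches {R3, R8} → V_2 = 0.06555-0.03267j
Node n3: branches {L3, I1, L4, R9, L5, C2} → V_3 = 0.002033+0.0004091j
Node n4: branches {R3, L2, R8} → V_4 = 0.06555-0.03267j
Node n5: branches {R1, R2, R5, R7, C2, I2} → V_5 = -0.006709-0.02136j
Node n6: branches {L1, L2, R6, R7} → V_6 = 0.06555-0.03267j
Node n7: branches {R1, R2, C1, R6, I1, R9} → V_7 = 0.04724-0.06717j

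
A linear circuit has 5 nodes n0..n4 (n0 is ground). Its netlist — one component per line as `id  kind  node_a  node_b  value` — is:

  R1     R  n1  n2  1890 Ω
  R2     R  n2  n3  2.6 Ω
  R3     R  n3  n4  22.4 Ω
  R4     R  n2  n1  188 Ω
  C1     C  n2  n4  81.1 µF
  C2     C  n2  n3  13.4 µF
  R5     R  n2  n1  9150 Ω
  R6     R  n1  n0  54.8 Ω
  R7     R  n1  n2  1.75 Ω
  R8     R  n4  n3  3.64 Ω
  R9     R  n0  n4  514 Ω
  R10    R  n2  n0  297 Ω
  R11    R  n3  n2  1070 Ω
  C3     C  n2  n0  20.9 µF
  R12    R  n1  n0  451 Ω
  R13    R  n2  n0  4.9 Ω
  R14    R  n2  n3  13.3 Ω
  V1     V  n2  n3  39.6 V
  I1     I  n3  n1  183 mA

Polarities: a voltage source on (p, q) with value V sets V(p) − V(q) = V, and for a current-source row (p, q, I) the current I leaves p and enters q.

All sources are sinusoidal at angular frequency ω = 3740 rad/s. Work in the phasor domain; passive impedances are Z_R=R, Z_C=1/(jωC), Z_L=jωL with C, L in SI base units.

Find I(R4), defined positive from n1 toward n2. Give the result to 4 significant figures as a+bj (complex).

Apply KCL at each of the 4 non-ground nodes and solve the resulting linear system.
Node n1: branches {R1, R4, R5, R6, R7, R12, I1} → V_1 = 0.3861-0.1884j
Node n2: branches {R1, R2, R4, C1, C2, R5, R7, R10, R11, C3, R13, R14, V1} → V_2 = 0.08283-0.1951j
Node n3: branches {R2, R3, C2, R8, R11, R14, V1, I1} → V_3 = -39.52-0.1951j
Node n4: branches {R3, C1, R8, R9} → V_4 = -20.73+19.45j
Source currents: i(V1)=-24.06-8.260j

0.001613+3.552e-05j A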